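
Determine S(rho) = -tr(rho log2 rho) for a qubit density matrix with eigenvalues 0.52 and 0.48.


S = -p*log2(p) - (1-p)*log2(1-p)
p = 0.5200, 1-p = 0.4800
= -0.5200 * log2(0.5200) - 0.4800 * log2(0.4800)
= -(-0.4906) - (-0.5083)
= 0.9988

0.9988


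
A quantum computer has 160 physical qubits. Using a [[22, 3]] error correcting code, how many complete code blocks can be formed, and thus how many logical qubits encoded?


Each code block uses 22 physical qubits for 3 logical qubit(s).
Number of complete blocks = floor(160 / 22) = 7
Logical qubits = 7 * 3
= 21

21


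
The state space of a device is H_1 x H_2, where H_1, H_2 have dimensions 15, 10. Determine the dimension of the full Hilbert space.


dim(H_1 x H_2) = 15 * 10
= 150

150


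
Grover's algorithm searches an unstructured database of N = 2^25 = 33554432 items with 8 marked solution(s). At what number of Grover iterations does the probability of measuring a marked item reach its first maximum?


After j Grover iterations the success probability is P(j) = sin^2((2j+1)*theta), where sin(theta) = sqrt(k/N).
N = 2^25 = 33554432, k = 8
sin(theta) = sqrt(k/N) = 0.00048828125
theta = arcsin(sqrt(k/N)) = 0.0004882812694 rad
P(j) reaches its first maximum when (2j+1)*theta is as close as possible to pi/2, i.e. j = round(pi/(4*theta) - 1/2).
pi/(4*theta) - 1/2 = 1607.9954
(For comparison, the common estimate pi/4 * sqrt(N/k) = 1608.4954; the exact maximiser is used here.)
Optimal iterations = 1608

1608


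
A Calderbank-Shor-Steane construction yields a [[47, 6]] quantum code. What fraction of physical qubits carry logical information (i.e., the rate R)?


Code rate R = k/n
= 6/47
= 0.1277

0.1277


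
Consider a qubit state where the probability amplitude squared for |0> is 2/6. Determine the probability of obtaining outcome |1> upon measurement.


|alpha|^2 = 2/6 = 0.3333
|beta|^2 = 1 - 2/6 = 4/6 = 0.6667
P(|1>) = |beta|^2 = 0.6667

0.6667


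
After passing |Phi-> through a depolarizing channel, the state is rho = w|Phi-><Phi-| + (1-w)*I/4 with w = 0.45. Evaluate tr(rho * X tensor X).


|Phi-> = (|00> - |11>)/sqrt(2)
For the pure Bell state, <X_A X_B> = -1 (Bell-state Pauli correlator).
The maximally-mixed part I/4 has tr(I/4 * P tensor P) = 0 for any traceless Pauli P.
So <X_A X_B>_rho = w * (-1) + (1 - w) * 0
= 0.45 * (-1)
= -0.4500

-0.4500


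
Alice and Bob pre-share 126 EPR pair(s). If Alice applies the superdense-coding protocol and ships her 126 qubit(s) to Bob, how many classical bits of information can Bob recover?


Superdense coding allows 2 classical bits per shared entangled pair.
126 pair(s) -> 2 * 126 = 252 classical bits

252


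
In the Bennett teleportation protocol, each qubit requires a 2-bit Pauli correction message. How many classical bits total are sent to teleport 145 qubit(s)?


Quantum teleportation requires 2 classical bits per qubit teleported.
145 qubit(s) -> 2 * 145 = 290 classical bits

290


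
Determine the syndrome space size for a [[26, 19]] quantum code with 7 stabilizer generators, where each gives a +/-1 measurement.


Each stabilizer generator gives a binary (+1 or -1) measurement outcome.
With 7 independent generators:
Total syndromes = 2^7
= 128

128


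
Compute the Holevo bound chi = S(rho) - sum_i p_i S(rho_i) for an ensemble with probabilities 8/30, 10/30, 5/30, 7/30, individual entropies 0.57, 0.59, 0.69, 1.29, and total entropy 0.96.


chi = S(rho) - sum_i p_i * S(rho_i)
Weighted entropy = 8/30 * 0.57 + 10/30 * 0.59 + 5/30 * 0.69 + 7/30 * 1.29
= 0.7647
chi = 0.96 - 0.7647
= 0.1953

0.1953


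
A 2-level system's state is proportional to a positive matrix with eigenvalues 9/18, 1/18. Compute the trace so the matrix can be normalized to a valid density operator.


tr(M) = sum of eigenvalues
= 9/18 + 1/18
= 10/18
= 0.5556

0.5556


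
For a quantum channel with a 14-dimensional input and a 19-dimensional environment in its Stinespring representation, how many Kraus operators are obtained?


Tracing out the environment in an orthonormal basis {|i>_E} gives Kraus operators K_i = <i|_E U |0>_E.
Number of Kraus operators = dim(H_env) = d_env
= 19

19


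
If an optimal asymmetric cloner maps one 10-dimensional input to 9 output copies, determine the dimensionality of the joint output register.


Output space = H^(tensor 9) where dim(H) = 10
dim = 10^9
= 100 (after 2 factors)
= 1000 (after 3 factors)
= 10000 (after 4 factors)
= 100000 (after 5 factors)
= 1000000 (after 6 factors)
= 10000000 (after 7 factors)
= 100000000 (after 8 factors)
= 1000000000 (after 9 factors)
= 1000000000

1000000000


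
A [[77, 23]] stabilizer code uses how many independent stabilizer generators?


For an [[n,k]] stabilizer code:
Number of stabilizer generators = n - k
= 77 - 23
= 54

54


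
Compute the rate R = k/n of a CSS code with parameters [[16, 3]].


Code rate R = k/n
= 3/16
= 0.1875

0.1875


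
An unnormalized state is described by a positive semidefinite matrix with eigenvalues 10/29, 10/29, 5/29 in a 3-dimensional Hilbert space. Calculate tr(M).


tr(M) = sum of eigenvalues
= 10/29 + 10/29 + 5/29
= 25/29
= 0.8621

0.8621


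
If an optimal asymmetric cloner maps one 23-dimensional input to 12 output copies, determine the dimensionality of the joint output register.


Output space = H^(tensor 12) where dim(H) = 23
dim = 23^12
= 529 (after 2 factors)
= 12167 (after 3 factors)
= 279841 (after 4 factors)
= 6436343 (after 5 factors)
= 148035889 (after 6 factors)
= 3404825447 (after 7 factors)
= 78310985281 (after 8 factors)
= 1801152661463 (after 9 factors)
= 41426511213649 (after 10 factors)
= 952809757913927 (after 11 factors)
= 21914624432020321 (after 12 factors)
= 21914624432020321

21914624432020321


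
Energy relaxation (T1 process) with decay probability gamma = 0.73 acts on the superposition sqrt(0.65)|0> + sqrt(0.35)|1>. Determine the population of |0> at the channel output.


For amplitude damping with parameter gamma on state sqrt(a)|0> + sqrt(b)|1>:
alpha^2 = 0.65, beta^2 = 0.35
P(|0>) = alpha^2 + gamma * beta^2
= 0.65 + 0.73 * 0.35
= 0.65 + 0.2555
= 0.9055

0.9055


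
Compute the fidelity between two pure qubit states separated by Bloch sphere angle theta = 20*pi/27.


For states separated by angle theta on Bloch sphere:
F = cos^2(theta/2)
theta = 20*pi/27 = 2.3271
theta/2 = 1.1636
cos(theta/2) = 0.3961
F = 0.1569

0.1569


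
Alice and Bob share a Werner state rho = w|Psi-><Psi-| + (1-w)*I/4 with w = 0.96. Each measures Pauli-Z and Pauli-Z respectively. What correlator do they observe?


|Psi-> = (|01> - |10>)/sqrt(2)
For the pure Bell state, <Z_A Z_B> = -1 (Bell-state Pauli correlator).
The maximally-mixed part I/4 has tr(I/4 * P tensor P) = 0 for any traceless Pauli P.
So <Z_A Z_B>_rho = w * (-1) + (1 - w) * 0
= 0.96 * (-1)
= -0.9600

-0.9600


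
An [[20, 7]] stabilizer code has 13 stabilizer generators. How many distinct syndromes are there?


Each stabilizer generator gives a binary (+1 or -1) measurement outcome.
With 13 independent generators:
Total syndromes = 2^13
= 8192

8192


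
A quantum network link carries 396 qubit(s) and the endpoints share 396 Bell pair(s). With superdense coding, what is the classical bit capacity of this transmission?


Superdense coding allows 2 classical bits per shared entangled pair.
396 pair(s) -> 2 * 396 = 792 classical bits

792


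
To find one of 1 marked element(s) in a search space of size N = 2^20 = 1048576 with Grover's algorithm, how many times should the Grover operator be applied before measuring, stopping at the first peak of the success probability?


After j Grover iterations the success probability is P(j) = sin^2((2j+1)*theta), where sin(theta) = sqrt(k/N).
N = 2^20 = 1048576, k = 1
sin(theta) = sqrt(k/N) = 0.0009765625
theta = arcsin(sqrt(k/N)) = 0.0009765626552 rad
P(j) reaches its first maximum when (2j+1)*theta is as close as possible to pi/2, i.e. j = round(pi/(4*theta) - 1/2).
pi/(4*theta) - 1/2 = 803.7476
(For comparison, the common estimate pi/4 * sqrt(N/k) = 804.2477; the exact maximiser is used here.)
Optimal iterations = 804

804


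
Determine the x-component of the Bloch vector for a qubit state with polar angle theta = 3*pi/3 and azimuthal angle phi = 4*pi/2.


theta = 3.1416, phi = 6.2832
r_x = sin(theta)*cos(phi) = 0.0000 * 1.0000
r_x = 0.0000

0.0000


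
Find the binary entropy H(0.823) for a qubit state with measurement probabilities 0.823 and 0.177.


S = -p*log2(p) - (1-p)*log2(1-p)
p = 0.8230, 1-p = 0.1770
= -0.8230 * log2(0.8230) - 0.1770 * log2(0.1770)
= -(-0.2313) - (-0.4422)
= 0.6735

0.6735


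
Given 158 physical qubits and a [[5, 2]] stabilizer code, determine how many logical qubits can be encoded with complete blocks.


Each code block uses 5 physical qubits for 2 logical qubit(s).
Number of complete blocks = floor(158 / 5) = 31
Logical qubits = 31 * 2
= 62

62


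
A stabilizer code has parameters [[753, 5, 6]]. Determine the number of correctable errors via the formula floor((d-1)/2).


Code parameters: [[753, 5, 6]], distance d = 6.
Number of correctable errors = floor((d-1)/2)
= floor((6 - 1)/2)
= floor(5/2)
= 2

2


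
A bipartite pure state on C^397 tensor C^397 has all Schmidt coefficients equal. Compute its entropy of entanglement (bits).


For a maximally entangled state in d x d:
S = log2(d) = log2(397)
= 8.6330

8.6330


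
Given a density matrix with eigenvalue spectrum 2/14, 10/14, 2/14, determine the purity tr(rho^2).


tr(rho^2) = sum of eigenvalues squared
= (2/14)^2 + (10/14)^2 + (2/14)^2
= (4 + 100 + 4) / 196
= 108/196
= 0.5510

0.5510


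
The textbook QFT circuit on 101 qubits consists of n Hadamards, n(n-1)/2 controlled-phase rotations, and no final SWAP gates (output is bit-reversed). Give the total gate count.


Hadamard gates: 101
Controlled rotations: n*(n-1)/2 = 101*100/2 = 5050
SWAP gates: 0 (omitted)
Total = 101 + 5050
= 5151

5151


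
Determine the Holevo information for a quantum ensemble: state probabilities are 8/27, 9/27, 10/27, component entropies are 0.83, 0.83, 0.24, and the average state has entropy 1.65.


chi = S(rho) - sum_i p_i * S(rho_i)
Weighted entropy = 8/27 * 0.83 + 9/27 * 0.83 + 10/27 * 0.24
= 0.6115
chi = 1.65 - 0.6115
= 1.0385

1.0385


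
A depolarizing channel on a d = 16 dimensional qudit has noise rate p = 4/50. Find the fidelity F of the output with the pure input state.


F = (1-p) + p/d
= (1 - 0.0800) + 0.0800/16
= 0.9200 + 0.0050
= 0.9250

0.9250


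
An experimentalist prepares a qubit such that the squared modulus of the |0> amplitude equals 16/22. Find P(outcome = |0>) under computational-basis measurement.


|alpha|^2 = 16/22 = 0.7273
|beta|^2 = 1 - 16/22 = 6/22 = 0.2727
P(|0>) = |alpha|^2 = 0.7273

0.7273


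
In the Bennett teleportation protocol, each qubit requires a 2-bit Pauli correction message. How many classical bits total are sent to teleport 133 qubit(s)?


Quantum teleportation requires 2 classical bits per qubit teleported.
133 qubit(s) -> 2 * 133 = 266 classical bits

266


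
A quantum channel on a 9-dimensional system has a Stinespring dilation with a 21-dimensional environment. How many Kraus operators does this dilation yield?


Tracing out the environment in an orthonormal basis {|i>_E} gives Kraus operators K_i = <i|_E U |0>_E.
Number of Kraus operators = dim(H_env) = d_env
= 21

21


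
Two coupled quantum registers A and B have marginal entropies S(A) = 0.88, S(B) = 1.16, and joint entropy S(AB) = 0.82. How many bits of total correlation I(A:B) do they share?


I(A:B) = S(A) + S(B) - S(AB)
= 0.88 + 1.16 - 0.82
= 1.2200

1.2200


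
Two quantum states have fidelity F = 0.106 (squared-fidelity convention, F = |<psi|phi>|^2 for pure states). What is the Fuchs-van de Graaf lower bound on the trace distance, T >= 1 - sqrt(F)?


Fuchs-van de Graaf (squared-fidelity convention): 1 - sqrt(F) <= T <= sqrt(1 - F).
Lower bound: T >= 1 - sqrt(F)
sqrt(F) = sqrt(0.106) = 0.3256
T >= 1 - 0.3256
T >= 0.6744

0.6744


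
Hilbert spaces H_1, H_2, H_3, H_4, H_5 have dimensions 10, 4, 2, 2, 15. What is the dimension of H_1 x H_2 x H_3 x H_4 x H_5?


dim(H_1 x H_2 x H_3 x H_4 x H_5) = 10 * 4 * 2 * 2 * 15
= 40 * 2 * 2 * 15
= 80 * 2 * 15
= 160 * 15
= 2400

2400


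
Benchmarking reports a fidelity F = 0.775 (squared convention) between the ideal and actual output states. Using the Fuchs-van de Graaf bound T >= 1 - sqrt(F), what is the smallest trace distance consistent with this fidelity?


Fuchs-van de Graaf (squared-fidelity convention): 1 - sqrt(F) <= T <= sqrt(1 - F).
Lower bound: T >= 1 - sqrt(F)
sqrt(F) = sqrt(0.775) = 0.8803
T >= 1 - 0.8803
T >= 0.1197

0.1197


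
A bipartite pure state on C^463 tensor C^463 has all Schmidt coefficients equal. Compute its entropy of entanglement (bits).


For a maximally entangled state in d x d:
S = log2(d) = log2(463)
= 8.8549

8.8549


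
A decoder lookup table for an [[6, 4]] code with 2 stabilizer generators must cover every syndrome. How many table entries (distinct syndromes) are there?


Each stabilizer generator gives a binary (+1 or -1) measurement outcome.
With 2 independent generators:
Total syndromes = 2^2
= 4

4


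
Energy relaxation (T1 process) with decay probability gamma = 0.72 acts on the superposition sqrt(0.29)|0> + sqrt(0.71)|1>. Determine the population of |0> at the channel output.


For amplitude damping with parameter gamma on state sqrt(a)|0> + sqrt(b)|1>:
alpha^2 = 0.29, beta^2 = 0.71
P(|0>) = alpha^2 + gamma * beta^2
= 0.29 + 0.72 * 0.71
= 0.29 + 0.5112
= 0.8012

0.8012


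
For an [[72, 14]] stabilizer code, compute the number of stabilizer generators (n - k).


For an [[n,k]] stabilizer code:
Number of stabilizer generators = n - k
= 72 - 14
= 58

58


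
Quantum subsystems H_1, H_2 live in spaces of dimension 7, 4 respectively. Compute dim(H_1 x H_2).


dim(H_1 x H_2) = 7 * 4
= 28

28


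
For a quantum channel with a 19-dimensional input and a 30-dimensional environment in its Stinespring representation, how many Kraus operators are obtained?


Tracing out the environment in an orthonormal basis {|i>_E} gives Kraus operators K_i = <i|_E U |0>_E.
Number of Kraus operators = dim(H_env) = d_env
= 30

30


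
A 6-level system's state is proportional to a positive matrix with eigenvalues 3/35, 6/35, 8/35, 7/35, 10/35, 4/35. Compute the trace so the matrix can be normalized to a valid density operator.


tr(M) = sum of eigenvalues
= 3/35 + 6/35 + 8/35 + 7/35 + 10/35 + 4/35
= 38/35
= 1.0857

1.0857


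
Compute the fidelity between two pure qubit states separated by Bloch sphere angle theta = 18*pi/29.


For states separated by angle theta on Bloch sphere:
F = cos^2(theta/2)
theta = 18*pi/29 = 1.9500
theta/2 = 0.9750
cos(theta/2) = 0.5612
F = 0.3149

0.3149


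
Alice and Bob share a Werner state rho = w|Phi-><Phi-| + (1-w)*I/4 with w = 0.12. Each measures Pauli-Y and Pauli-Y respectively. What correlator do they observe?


|Phi-> = (|00> - |11>)/sqrt(2)
For the pure Bell state, <Y_A Y_B> = +1 (Bell-state Pauli correlator).
The maximally-mixed part I/4 has tr(I/4 * P tensor P) = 0 for any traceless Pauli P.
So <Y_A Y_B>_rho = w * (+1) + (1 - w) * 0
= 0.12 * (+1)
= 0.1200

0.1200


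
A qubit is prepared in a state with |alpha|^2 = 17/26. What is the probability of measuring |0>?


|alpha|^2 = 17/26 = 0.6538
|beta|^2 = 1 - 17/26 = 9/26 = 0.3462
P(|0>) = |alpha|^2 = 0.6538

0.6538


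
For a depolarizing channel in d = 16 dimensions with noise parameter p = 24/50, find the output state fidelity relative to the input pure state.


F = (1-p) + p/d
= (1 - 0.4800) + 0.4800/16
= 0.5200 + 0.0300
= 0.5500

0.5500


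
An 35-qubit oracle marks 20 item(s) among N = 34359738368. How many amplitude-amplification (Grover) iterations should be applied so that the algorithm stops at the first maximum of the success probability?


After j Grover iterations the success probability is P(j) = sin^2((2j+1)*theta), where sin(theta) = sqrt(k/N).
N = 2^35 = 34359738368, k = 20
sin(theta) = sqrt(k/N) = 2.412626389e-05
theta = arcsin(sqrt(k/N)) = 2.412626389e-05 rad
P(j) reaches its first maximum when (2j+1)*theta is as close as possible to pi/2, i.e. j = round(pi/(4*theta) - 1/2).
pi/(4*theta) - 1/2 = 32553.1588
(For comparison, the common estimate pi/4 * sqrt(N/k) = 32553.6588; the exact maximiser is used here.)
Optimal iterations = 32553

32553


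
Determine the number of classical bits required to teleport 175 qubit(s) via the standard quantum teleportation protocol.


Quantum teleportation requires 2 classical bits per qubit teleported.
175 qubit(s) -> 2 * 175 = 350 classical bits

350


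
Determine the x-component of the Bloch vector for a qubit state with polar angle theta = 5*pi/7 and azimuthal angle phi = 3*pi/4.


theta = 2.2440, phi = 2.3562
r_x = sin(theta)*cos(phi) = 0.7818 * -0.7071
r_x = -0.5528

-0.5528


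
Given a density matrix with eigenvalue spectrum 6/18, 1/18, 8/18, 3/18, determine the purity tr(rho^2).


tr(rho^2) = sum of eigenvalues squared
= (6/18)^2 + (1/18)^2 + (8/18)^2 + (3/18)^2
= (36 + 1 + 64 + 9) / 324
= 110/324
= 0.3395

0.3395


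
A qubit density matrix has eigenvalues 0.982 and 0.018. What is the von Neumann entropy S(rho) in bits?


S = -p*log2(p) - (1-p)*log2(1-p)
p = 0.9820, 1-p = 0.0180
= -0.9820 * log2(0.9820) - 0.0180 * log2(0.0180)
= -(-0.0257) - (-0.1043)
= 0.1301

0.1301


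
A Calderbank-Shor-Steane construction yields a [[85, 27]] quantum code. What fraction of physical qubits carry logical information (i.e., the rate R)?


Code rate R = k/n
= 27/85
= 0.3176

0.3176


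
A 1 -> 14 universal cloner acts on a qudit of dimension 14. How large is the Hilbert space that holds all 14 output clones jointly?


Output space = H^(tensor 14) where dim(H) = 14
dim = 14^14
= 196 (after 2 factors)
= 2744 (after 3 factors)
= 38416 (after 4 factors)
= 537824 (after 5 factors)
= 7529536 (after 6 factors)
= 105413504 (after 7 factors)
= 1475789056 (after 8 factors)
= 20661046784 (after 9 factors)
= 289254654976 (after 10 factors)
= 4049565169664 (after 11 factors)
= 56693912375296 (after 12 factors)
= 793714773254144 (after 13 factors)
= 11112006825558016 (after 14 factors)
= 11112006825558016

11112006825558016


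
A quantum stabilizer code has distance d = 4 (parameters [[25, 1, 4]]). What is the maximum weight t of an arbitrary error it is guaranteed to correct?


Code parameters: [[25, 1, 4]], distance d = 4.
Number of correctable errors = floor((d-1)/2)
= floor((4 - 1)/2)
= floor(3/2)
= 1

1


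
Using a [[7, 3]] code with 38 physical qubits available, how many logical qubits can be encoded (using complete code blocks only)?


Each code block uses 7 physical qubits for 3 logical qubit(s).
Number of complete blocks = floor(38 / 7) = 5
Logical qubits = 5 * 3
= 15

15


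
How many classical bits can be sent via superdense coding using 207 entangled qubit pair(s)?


Superdense coding allows 2 classical bits per shared entangled pair.
207 pair(s) -> 2 * 207 = 414 classical bits

414


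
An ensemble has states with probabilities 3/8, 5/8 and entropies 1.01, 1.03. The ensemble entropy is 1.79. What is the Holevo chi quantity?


chi = S(rho) - sum_i p_i * S(rho_i)
Weighted entropy = 3/8 * 1.01 + 5/8 * 1.03
= 1.0225
chi = 1.79 - 1.0225
= 0.7675

0.7675


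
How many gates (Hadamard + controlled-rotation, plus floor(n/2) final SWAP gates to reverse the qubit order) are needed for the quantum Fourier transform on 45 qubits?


Hadamard gates: 45
Controlled rotations: n*(n-1)/2 = 45*44/2 = 990
SWAP gates: floor(n/2) = floor(45/2) = 22
Total = 45 + 990 + 22
= 1057

1057


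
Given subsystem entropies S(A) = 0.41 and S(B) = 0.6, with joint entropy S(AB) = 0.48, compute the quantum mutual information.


I(A:B) = S(A) + S(B) - S(AB)
= 0.41 + 0.6 - 0.48
= 0.5300

0.5300


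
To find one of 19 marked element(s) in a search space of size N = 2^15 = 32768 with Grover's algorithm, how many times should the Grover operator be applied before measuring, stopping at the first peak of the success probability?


After j Grover iterations the success probability is P(j) = sin^2((2j+1)*theta), where sin(theta) = sqrt(k/N).
N = 2^15 = 32768, k = 19
sin(theta) = sqrt(k/N) = 0.0240797422
theta = arcsin(sqrt(k/N)) = 0.02408206985 rad
P(j) reaches its first maximum when (2j+1)*theta is as close as possible to pi/2, i.e. j = round(pi/(4*theta) - 1/2).
pi/(4*theta) - 1/2 = 32.1134
(For comparison, the common estimate pi/4 * sqrt(N/k) = 32.6166; the exact maximiser is used here.)
Optimal iterations = 32

32


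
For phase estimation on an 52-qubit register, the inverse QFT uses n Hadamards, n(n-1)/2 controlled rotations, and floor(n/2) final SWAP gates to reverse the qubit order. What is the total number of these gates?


Hadamard gates: 52
Controlled rotations: n*(n-1)/2 = 52*51/2 = 1326
SWAP gates: floor(n/2) = floor(52/2) = 26
Total = 52 + 1326 + 26
= 1404

1404


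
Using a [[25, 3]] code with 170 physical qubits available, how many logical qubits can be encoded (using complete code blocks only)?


Each code block uses 25 physical qubits for 3 logical qubit(s).
Number of complete blocks = floor(170 / 25) = 6
Logical qubits = 6 * 3
= 18

18


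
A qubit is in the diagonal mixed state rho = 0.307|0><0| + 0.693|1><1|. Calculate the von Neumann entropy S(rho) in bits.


S = -p*log2(p) - (1-p)*log2(1-p)
p = 0.3070, 1-p = 0.6930
= -0.3070 * log2(0.3070) - 0.6930 * log2(0.6930)
= -(-0.5230) - (-0.3666)
= 0.8897

0.8897


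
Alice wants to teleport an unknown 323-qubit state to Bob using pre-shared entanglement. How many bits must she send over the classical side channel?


Quantum teleportation requires 2 classical bits per qubit teleported.
323 qubit(s) -> 2 * 323 = 646 classical bits

646


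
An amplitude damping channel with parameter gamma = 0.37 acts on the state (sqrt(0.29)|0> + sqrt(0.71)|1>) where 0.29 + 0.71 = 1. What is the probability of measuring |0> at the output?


For amplitude damping with parameter gamma on state sqrt(a)|0> + sqrt(b)|1>:
alpha^2 = 0.29, beta^2 = 0.71
P(|0>) = alpha^2 + gamma * beta^2
= 0.29 + 0.37 * 0.71
= 0.29 + 0.2627
= 0.5527

0.5527


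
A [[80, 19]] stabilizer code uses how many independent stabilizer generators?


For an [[n,k]] stabilizer code:
Number of stabilizer generators = n - k
= 80 - 19
= 61

61


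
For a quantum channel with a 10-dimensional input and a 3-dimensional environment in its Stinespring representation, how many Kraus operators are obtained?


Tracing out the environment in an orthonormal basis {|i>_E} gives Kraus operators K_i = <i|_E U |0>_E.
Number of Kraus operators = dim(H_env) = d_env
= 3

3


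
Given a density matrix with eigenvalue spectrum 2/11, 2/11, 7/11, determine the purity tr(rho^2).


tr(rho^2) = sum of eigenvalues squared
= (2/11)^2 + (2/11)^2 + (7/11)^2
= (4 + 4 + 49) / 121
= 57/121
= 0.4711

0.4711


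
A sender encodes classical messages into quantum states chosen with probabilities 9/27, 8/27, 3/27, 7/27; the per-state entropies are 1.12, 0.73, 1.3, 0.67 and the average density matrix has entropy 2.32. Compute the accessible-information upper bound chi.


chi = S(rho) - sum_i p_i * S(rho_i)
Weighted entropy = 9/27 * 1.12 + 8/27 * 0.73 + 3/27 * 1.3 + 7/27 * 0.67
= 0.9078
chi = 2.32 - 0.9078
= 1.4122

1.4122


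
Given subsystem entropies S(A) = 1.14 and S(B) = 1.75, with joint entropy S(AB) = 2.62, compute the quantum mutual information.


I(A:B) = S(A) + S(B) - S(AB)
= 1.14 + 1.75 - 2.62
= 0.2700

0.2700


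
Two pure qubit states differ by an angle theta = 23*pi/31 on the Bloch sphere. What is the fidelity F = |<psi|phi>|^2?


For states separated by angle theta on Bloch sphere:
F = cos^2(theta/2)
theta = 23*pi/31 = 2.3309
theta/2 = 1.1654
cos(theta/2) = 0.3944
F = 0.1555

0.1555


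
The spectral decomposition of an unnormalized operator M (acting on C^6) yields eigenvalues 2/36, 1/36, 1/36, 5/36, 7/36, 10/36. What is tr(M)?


tr(M) = sum of eigenvalues
= 2/36 + 1/36 + 1/36 + 5/36 + 7/36 + 10/36
= 26/36
= 0.7222

0.7222


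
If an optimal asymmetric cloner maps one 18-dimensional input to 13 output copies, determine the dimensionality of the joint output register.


Output space = H^(tensor 13) where dim(H) = 18
dim = 18^13
= 324 (after 2 factors)
= 5832 (after 3 factors)
= 104976 (after 4 factors)
= 1889568 (after 5 factors)
= 34012224 (after 6 factors)
= 612220032 (after 7 factors)
= 11019960576 (after 8 factors)
= 198359290368 (after 9 factors)
= 3570467226624 (after 10 factors)
= 64268410079232 (after 11 factors)
= 1156831381426176 (after 12 factors)
= 20822964865671168 (after 13 factors)
= 20822964865671168

20822964865671168


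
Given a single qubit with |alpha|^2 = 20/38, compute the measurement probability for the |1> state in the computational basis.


|alpha|^2 = 20/38 = 0.5263
|beta|^2 = 1 - 20/38 = 18/38 = 0.4737
P(|1>) = |beta|^2 = 0.4737

0.4737


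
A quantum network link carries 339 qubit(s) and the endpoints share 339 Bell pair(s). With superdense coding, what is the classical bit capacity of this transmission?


Superdense coding allows 2 classical bits per shared entangled pair.
339 pair(s) -> 2 * 339 = 678 classical bits

678


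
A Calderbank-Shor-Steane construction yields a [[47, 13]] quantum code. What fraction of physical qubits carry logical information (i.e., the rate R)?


Code rate R = k/n
= 13/47
= 0.2766

0.2766


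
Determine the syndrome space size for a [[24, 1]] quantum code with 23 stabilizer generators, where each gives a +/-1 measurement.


Each stabilizer generator gives a binary (+1 or -1) measurement outcome.
With 23 independent generators:
Total syndromes = 2^23
= 8388608

8388608


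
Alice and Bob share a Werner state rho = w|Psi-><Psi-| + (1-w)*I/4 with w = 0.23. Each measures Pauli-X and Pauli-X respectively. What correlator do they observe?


|Psi-> = (|01> - |10>)/sqrt(2)
For the pure Bell state, <X_A X_B> = -1 (Bell-state Pauli correlator).
The maximally-mixed part I/4 has tr(I/4 * P tensor P) = 0 for any traceless Pauli P.
So <X_A X_B>_rho = w * (-1) + (1 - w) * 0
= 0.23 * (-1)
= -0.2300

-0.2300


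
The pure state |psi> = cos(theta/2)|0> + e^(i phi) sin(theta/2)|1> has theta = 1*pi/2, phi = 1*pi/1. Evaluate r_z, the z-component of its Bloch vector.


theta = 1.5708, phi = 3.1416
r_z = cos(theta) = 0.0000

0.0000


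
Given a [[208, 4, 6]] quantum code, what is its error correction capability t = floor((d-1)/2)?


Code parameters: [[208, 4, 6]], distance d = 6.
Number of correctable errors = floor((d-1)/2)
= floor((6 - 1)/2)
= floor(5/2)
= 2

2


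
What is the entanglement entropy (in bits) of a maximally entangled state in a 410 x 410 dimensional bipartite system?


For a maximally entangled state in d x d:
S = log2(d) = log2(410)
= 8.6795

8.6795


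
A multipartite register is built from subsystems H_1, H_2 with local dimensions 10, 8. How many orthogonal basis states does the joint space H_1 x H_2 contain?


dim(H_1 x H_2) = 10 * 8
= 80

80


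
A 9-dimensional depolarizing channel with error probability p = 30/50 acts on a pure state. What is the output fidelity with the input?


F = (1-p) + p/d
= (1 - 0.6000) + 0.6000/9
= 0.4000 + 0.0667
= 0.4667

0.4667


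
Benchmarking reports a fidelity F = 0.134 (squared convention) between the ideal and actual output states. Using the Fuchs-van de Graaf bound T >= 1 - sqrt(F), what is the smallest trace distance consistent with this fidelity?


Fuchs-van de Graaf (squared-fidelity convention): 1 - sqrt(F) <= T <= sqrt(1 - F).
Lower bound: T >= 1 - sqrt(F)
sqrt(F) = sqrt(0.134) = 0.3661
T >= 1 - 0.3661
T >= 0.6339

0.6339


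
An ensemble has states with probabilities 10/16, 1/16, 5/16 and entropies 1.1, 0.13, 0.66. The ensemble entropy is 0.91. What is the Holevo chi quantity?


chi = S(rho) - sum_i p_i * S(rho_i)
Weighted entropy = 10/16 * 1.1 + 1/16 * 0.13 + 5/16 * 0.66
= 0.9019
chi = 0.91 - 0.9019
= 0.0081

0.0081


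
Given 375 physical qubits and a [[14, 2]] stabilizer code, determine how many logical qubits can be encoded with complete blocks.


Each code block uses 14 physical qubits for 2 logical qubit(s).
Number of complete blocks = floor(375 / 14) = 26
Logical qubits = 26 * 2
= 52

52


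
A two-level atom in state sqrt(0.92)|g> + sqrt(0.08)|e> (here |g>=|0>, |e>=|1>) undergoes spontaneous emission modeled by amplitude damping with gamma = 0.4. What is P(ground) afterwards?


For amplitude damping with parameter gamma on state sqrt(a)|0> + sqrt(b)|1>:
alpha^2 = 0.92, beta^2 = 0.08
P(|0>) = alpha^2 + gamma * beta^2
= 0.92 + 0.4 * 0.08
= 0.92 + 0.0320
= 0.9520

0.9520


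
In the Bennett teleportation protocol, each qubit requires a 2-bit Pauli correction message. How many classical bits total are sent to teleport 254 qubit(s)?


Quantum teleportation requires 2 classical bits per qubit teleported.
254 qubit(s) -> 2 * 254 = 508 classical bits

508


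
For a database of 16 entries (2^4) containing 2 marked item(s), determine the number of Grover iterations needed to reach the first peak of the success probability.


After j Grover iterations the success probability is P(j) = sin^2((2j+1)*theta), where sin(theta) = sqrt(k/N).
N = 2^4 = 16, k = 2
sin(theta) = sqrt(k/N) = 0.3535533906
theta = arcsin(sqrt(k/N)) = 0.3613671239 rad
P(j) reaches its first maximum when (2j+1)*theta is as close as possible to pi/2, i.e. j = round(pi/(4*theta) - 1/2).
pi/(4*theta) - 1/2 = 1.6734
(For comparison, the common estimate pi/4 * sqrt(N/k) = 2.2214; the exact maximiser is used here.)
Optimal iterations = 2

2


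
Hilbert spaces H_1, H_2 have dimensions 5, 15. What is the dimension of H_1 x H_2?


dim(H_1 x H_2) = 5 * 15
= 75

75


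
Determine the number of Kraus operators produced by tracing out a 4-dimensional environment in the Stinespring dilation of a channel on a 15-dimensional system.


Tracing out the environment in an orthonormal basis {|i>_E} gives Kraus operators K_i = <i|_E U |0>_E.
Number of Kraus operators = dim(H_env) = d_env
= 4

4


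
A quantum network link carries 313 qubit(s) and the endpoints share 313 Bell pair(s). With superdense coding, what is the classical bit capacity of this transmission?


Superdense coding allows 2 classical bits per shared entangled pair.
313 pair(s) -> 2 * 313 = 626 classical bits

626


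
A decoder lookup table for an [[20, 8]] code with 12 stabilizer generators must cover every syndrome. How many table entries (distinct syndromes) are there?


Each stabilizer generator gives a binary (+1 or -1) measurement outcome.
With 12 independent generators:
Total syndromes = 2^12
= 4096

4096


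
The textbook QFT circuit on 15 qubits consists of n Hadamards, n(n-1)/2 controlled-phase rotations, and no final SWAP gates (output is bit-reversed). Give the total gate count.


Hadamard gates: 15
Controlled rotations: n*(n-1)/2 = 15*14/2 = 105
SWAP gates: 0 (omitted)
Total = 15 + 105
= 120

120


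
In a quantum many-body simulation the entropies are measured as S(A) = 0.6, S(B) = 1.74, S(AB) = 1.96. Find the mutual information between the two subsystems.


I(A:B) = S(A) + S(B) - S(AB)
= 0.6 + 1.74 - 1.96
= 0.3800

0.3800


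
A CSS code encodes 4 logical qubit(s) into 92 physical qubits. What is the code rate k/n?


Code rate R = k/n
= 4/92
= 0.0435

0.0435


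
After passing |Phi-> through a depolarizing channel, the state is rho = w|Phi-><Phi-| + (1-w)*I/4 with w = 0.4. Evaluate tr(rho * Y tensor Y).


|Phi-> = (|00> - |11>)/sqrt(2)
For the pure Bell state, <Y_A Y_B> = +1 (Bell-state Pauli correlator).
The maximally-mixed part I/4 has tr(I/4 * P tensor P) = 0 for any traceless Pauli P.
So <Y_A Y_B>_rho = w * (+1) + (1 - w) * 0
= 0.4 * (+1)
= 0.4000

0.4000


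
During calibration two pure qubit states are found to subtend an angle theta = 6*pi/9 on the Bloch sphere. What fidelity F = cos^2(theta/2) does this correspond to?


For states separated by angle theta on Bloch sphere:
F = cos^2(theta/2)
theta = 6*pi/9 = 2.0944
theta/2 = 1.0472
cos(theta/2) = 0.5000
F = 0.2500

0.2500


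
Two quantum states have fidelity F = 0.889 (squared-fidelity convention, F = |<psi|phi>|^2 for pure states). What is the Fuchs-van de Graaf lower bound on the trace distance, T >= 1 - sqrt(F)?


Fuchs-van de Graaf (squared-fidelity convention): 1 - sqrt(F) <= T <= sqrt(1 - F).
Lower bound: T >= 1 - sqrt(F)
sqrt(F) = sqrt(0.889) = 0.9429
T >= 1 - 0.9429
T >= 0.0571

0.0571


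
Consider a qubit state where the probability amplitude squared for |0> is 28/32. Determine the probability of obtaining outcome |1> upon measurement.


|alpha|^2 = 28/32 = 0.8750
|beta|^2 = 1 - 28/32 = 4/32 = 0.1250
P(|1>) = |beta|^2 = 0.1250

0.1250


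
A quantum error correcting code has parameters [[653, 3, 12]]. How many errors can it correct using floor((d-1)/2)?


Code parameters: [[653, 3, 12]], distance d = 12.
Number of correctable errors = floor((d-1)/2)
= floor((12 - 1)/2)
= floor(11/2)
= 5

5


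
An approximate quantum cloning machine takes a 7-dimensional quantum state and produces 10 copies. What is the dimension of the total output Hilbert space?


Output space = H^(tensor 10) where dim(H) = 7
dim = 7^10
= 49 (after 2 factors)
= 343 (after 3 factors)
= 2401 (after 4 factors)
= 16807 (after 5 factors)
= 117649 (after 6 factors)
= 823543 (after 7 factors)
= 5764801 (after 8 factors)
= 40353607 (after 9 factors)
= 282475249 (after 10 factors)
= 282475249

282475249


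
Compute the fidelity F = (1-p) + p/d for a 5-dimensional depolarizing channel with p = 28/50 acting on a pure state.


F = (1-p) + p/d
= (1 - 0.5600) + 0.5600/5
= 0.4400 + 0.1120
= 0.5520

0.5520


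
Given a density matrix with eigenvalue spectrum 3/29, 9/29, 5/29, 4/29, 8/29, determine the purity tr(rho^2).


tr(rho^2) = sum of eigenvalues squared
= (3/29)^2 + (9/29)^2 + (5/29)^2 + (4/29)^2 + (8/29)^2
= (9 + 81 + 25 + 16 + 64) / 841
= 195/841
= 0.2319

0.2319


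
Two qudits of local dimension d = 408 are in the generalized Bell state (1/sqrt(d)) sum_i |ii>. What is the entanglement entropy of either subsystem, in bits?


For a maximally entangled state in d x d:
S = log2(d) = log2(408)
= 8.6724

8.6724


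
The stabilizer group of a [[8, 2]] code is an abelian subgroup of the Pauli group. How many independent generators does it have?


For an [[n,k]] stabilizer code:
Number of stabilizer generators = n - k
= 8 - 2
= 6

6


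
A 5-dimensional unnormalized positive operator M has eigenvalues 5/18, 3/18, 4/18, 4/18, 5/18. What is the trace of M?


tr(M) = sum of eigenvalues
= 5/18 + 3/18 + 4/18 + 4/18 + 5/18
= 21/18
= 1.1667

1.1667


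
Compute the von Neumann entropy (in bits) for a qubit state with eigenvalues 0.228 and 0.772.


S = -p*log2(p) - (1-p)*log2(1-p)
p = 0.2280, 1-p = 0.7720
= -0.2280 * log2(0.2280) - 0.7720 * log2(0.7720)
= -(-0.4863) - (-0.2882)
= 0.7745

0.7745


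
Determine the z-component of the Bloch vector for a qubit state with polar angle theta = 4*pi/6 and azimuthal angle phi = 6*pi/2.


theta = 2.0944, phi = 9.4248
r_z = cos(theta) = -0.5000

-0.5000


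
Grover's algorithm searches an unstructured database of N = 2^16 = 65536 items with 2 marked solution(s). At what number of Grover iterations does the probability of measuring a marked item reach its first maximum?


After j Grover iterations the success probability is P(j) = sin^2((2j+1)*theta), where sin(theta) = sqrt(k/N).
N = 2^16 = 65536, k = 2
sin(theta) = sqrt(k/N) = 0.005524271728
theta = arcsin(sqrt(k/N)) = 0.005524299826 rad
P(j) reaches its first maximum when (2j+1)*theta is as close as possible to pi/2, i.e. j = round(pi/(4*theta) - 1/2).
pi/(4*theta) - 1/2 = 141.6715
(For comparison, the common estimate pi/4 * sqrt(N/k) = 142.1723; the exact maximiser is used here.)
Optimal iterations = 142

142


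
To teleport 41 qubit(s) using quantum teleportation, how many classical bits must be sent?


Quantum teleportation requires 2 classical bits per qubit teleported.
41 qubit(s) -> 2 * 41 = 82 classical bits

82


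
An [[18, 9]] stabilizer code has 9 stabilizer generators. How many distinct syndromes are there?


Each stabilizer generator gives a binary (+1 or -1) measurement outcome.
With 9 independent generators:
Total syndromes = 2^9
= 512

512


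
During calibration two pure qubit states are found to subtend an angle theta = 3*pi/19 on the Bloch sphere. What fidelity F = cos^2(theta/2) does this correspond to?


For states separated by angle theta on Bloch sphere:
F = cos^2(theta/2)
theta = 3*pi/19 = 0.4960
theta/2 = 0.2480
cos(theta/2) = 0.9694
F = 0.9397

0.9397


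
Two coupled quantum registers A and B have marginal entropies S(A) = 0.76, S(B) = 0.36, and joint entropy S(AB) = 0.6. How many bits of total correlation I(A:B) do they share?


I(A:B) = S(A) + S(B) - S(AB)
= 0.76 + 0.36 - 0.6
= 0.5200

0.5200


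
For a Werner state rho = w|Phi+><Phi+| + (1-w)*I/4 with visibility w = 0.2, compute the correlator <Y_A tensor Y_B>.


|Phi+> = (|00> + |11>)/sqrt(2)
For the pure Bell state, <Y_A Y_B> = -1 (Bell-state Pauli correlator).
The maximally-mixed part I/4 has tr(I/4 * P tensor P) = 0 for any traceless Pauli P.
So <Y_A Y_B>_rho = w * (-1) + (1 - w) * 0
= 0.2 * (-1)
= -0.2000

-0.2000


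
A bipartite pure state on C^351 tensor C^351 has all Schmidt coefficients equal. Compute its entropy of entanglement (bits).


For a maximally entangled state in d x d:
S = log2(d) = log2(351)
= 8.4553

8.4553


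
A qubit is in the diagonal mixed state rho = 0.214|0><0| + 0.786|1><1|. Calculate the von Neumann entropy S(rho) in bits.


S = -p*log2(p) - (1-p)*log2(1-p)
p = 0.2140, 1-p = 0.7860
= -0.2140 * log2(0.2140) - 0.7860 * log2(0.7860)
= -(-0.4760) - (-0.2731)
= 0.7491

0.7491


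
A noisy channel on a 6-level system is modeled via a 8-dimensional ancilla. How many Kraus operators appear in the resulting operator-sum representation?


Tracing out the environment in an orthonormal basis {|i>_E} gives Kraus operators K_i = <i|_E U |0>_E.
Number of Kraus operators = dim(H_env) = d_env
= 8

8


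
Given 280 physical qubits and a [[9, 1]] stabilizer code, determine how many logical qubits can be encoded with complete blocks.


Each code block uses 9 physical qubits for 1 logical qubit(s).
Number of complete blocks = floor(280 / 9) = 31
Logical qubits = 31 * 1
= 31

31


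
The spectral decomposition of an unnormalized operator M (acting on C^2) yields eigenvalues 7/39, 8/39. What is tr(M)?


tr(M) = sum of eigenvalues
= 7/39 + 8/39
= 15/39
= 0.3846

0.3846


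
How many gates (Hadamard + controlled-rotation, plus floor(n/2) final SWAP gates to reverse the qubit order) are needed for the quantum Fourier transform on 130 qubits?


Hadamard gates: 130
Controlled rotations: n*(n-1)/2 = 130*129/2 = 8385
SWAP gates: floor(n/2) = floor(130/2) = 65
Total = 130 + 8385 + 65
= 8580

8580


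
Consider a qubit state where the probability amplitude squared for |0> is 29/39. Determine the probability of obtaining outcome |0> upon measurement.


|alpha|^2 = 29/39 = 0.7436
|beta|^2 = 1 - 29/39 = 10/39 = 0.2564
P(|0>) = |alpha|^2 = 0.7436

0.7436


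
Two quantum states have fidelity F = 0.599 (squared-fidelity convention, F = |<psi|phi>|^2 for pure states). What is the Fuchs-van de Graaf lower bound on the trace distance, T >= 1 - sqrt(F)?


Fuchs-van de Graaf (squared-fidelity convention): 1 - sqrt(F) <= T <= sqrt(1 - F).
Lower bound: T >= 1 - sqrt(F)
sqrt(F) = sqrt(0.599) = 0.7740
T >= 1 - 0.7740
T >= 0.2260

0.2260


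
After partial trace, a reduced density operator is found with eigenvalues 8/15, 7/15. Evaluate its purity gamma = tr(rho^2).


tr(rho^2) = sum of eigenvalues squared
= (8/15)^2 + (7/15)^2
= (64 + 49) / 225
= 113/225
= 0.5022

0.5022
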